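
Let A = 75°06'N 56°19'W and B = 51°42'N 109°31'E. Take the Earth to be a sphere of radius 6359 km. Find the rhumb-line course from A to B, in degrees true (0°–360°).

Meridional parts: M(φ₁)=+2.0344, M(φ₂)=+1.0577 → ΔM = -0.9767;  Δλ = +2.8943 rad
tan C = Δλ / ΔM = -2.9635 → C = 108.65°

108.6°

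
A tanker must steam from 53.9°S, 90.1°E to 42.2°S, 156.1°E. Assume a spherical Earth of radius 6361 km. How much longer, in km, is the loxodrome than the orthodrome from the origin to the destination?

162 km

Great circle: cos σ = sin φ₁ sin φ₂ + cos φ₁ cos φ₂ cos Δλ,  σ = 0.7666 rad → d_gc = 4876.32 km
Rhumb line: Δψ = +0.3073, q = Δφ/Δψ = 0.6644, d_rh = R√(Δφ²+q²Δλ²) = 5038.76 km
Excess = 5038.76 − 4876.32 = 162.44 ≈ 162 km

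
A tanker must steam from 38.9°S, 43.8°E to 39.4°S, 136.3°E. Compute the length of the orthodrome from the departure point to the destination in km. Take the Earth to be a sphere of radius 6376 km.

cos σ = sin φ₁ sin φ₂ + cos φ₁ cos φ₂ cos Δλ
      = sin(-38.90°)sin(-39.40°) + cos(-38.90°)cos(-39.40°)cos(92.50°) = 0.3724
σ = 68.139° → d = Rσ = 6376·1.18925 = 7583 km

7583 km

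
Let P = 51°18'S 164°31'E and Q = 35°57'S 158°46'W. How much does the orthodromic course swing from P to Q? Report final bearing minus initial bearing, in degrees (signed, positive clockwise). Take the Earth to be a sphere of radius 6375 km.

At departure: θ₁ = atan2(sin Δλ cos φ₂, cos φ₁ sin φ₂ − sin φ₁ cos φ₂ cos Δλ) = 73.94°
At arrival: θ₂ = atan2(sin Δλ cos φ₁, −cos φ₂ sin φ₁ + sin φ₂ cos φ₁ cos Δλ) = 47.92°
Δθ = θ₂ − θ₁ = -26.0°

-26.0°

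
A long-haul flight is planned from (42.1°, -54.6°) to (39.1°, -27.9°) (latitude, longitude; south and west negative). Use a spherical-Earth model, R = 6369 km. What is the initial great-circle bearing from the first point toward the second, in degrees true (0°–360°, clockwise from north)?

89.5°

θ = atan2( sin Δλ·cos φ₂ ,  cos φ₁ sin φ₂ − sin φ₁ cos φ₂ cos Δλ )
  = atan2(+0.3487, +0.0031) = 89.48°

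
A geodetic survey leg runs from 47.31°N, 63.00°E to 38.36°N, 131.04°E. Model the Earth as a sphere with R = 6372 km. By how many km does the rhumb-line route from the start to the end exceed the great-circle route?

Great circle: cos σ = sin φ₁ sin φ₂ + cos φ₁ cos φ₂ cos Δλ,  σ = 0.8566 rad → d_gc = 5458.5 km
Rhumb line: Δψ = -0.2136, q = Δφ/Δψ = 0.7313, d_rh = R√(Δφ²+q²Δλ²) = 5622.3 km
Excess = 5622.3 − 5458.5 = 163.8 ≈ 164 km

164 km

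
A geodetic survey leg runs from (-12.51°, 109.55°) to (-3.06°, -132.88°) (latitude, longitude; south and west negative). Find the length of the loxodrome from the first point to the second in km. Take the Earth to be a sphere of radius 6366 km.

Δψ = ln[tan(π/4+φ₂/2)/tan(π/4+φ₁/2)] = +0.1667;  Δφ = +0.1649 rad,  Δλ = +2.0520 rad
q = Δφ/Δψ = 0.9896
d = R·√(Δφ² + q²Δλ²) = 6366·2.03737 = 12970 km

12970 km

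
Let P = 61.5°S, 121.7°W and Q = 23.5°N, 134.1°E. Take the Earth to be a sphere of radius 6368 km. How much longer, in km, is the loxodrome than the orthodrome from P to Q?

Great circle: cos σ = sin φ₁ sin φ₂ + cos φ₁ cos φ₂ cos Δλ,  σ = 2.0463 rad → d_gc = 13030.72 km
Rhumb line: Δψ = +1.7927, q = Δφ/Δψ = 0.8275, d_rh = R√(Δφ²+q²Δλ²) = 13457.19 km
Excess = 13457.19 − 13030.72 = 426.47 ≈ 426 km

426 km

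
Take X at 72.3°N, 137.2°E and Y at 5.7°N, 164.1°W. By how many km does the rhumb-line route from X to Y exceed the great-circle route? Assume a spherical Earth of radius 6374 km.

183 km

Great circle: cos σ = sin φ₁ sin φ₂ + cos φ₁ cos φ₂ cos Δλ,  σ = 1.3163 rad → d_gc = 8389.9 km
Rhumb line: Δψ = -1.7602, q = Δφ/Δψ = 0.6604, d_rh = R√(Δφ²+q²Δλ²) = 8572.7 km
Excess = 8572.7 − 8389.9 = 182.8 ≈ 183 km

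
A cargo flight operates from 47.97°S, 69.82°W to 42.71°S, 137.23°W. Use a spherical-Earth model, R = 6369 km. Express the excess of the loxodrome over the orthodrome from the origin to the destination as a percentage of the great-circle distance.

Great circle: σ = 0.8054 rad → d_gc = Rσ = 5129.7 km
Rhumb: Δφ = +0.0918, Δλ = -1.1765, Δψ = +0.1307, q = Δφ/Δψ = 0.7021 → d_rh = R√(Δφ²+q²Δλ²) = 5293.8 km
Excess = (5293.8 − 5129.7) / 5129.7 = 164.1 / 5129.7 = 3.20% ≈ 3.2%

3.2%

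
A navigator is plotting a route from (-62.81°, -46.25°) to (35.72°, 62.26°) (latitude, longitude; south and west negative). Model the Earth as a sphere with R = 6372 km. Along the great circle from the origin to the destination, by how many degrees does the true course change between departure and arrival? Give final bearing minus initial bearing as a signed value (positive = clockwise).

At departure: θ₁ = atan2(sin Δλ cos φ₂, cos φ₁ sin φ₂ − sin φ₁ cos φ₂ cos Δλ) = 87.21°
At arrival: θ₂ = atan2(sin Δλ cos φ₁, −cos φ₂ sin φ₁ + sin φ₂ cos φ₁ cos Δλ) = 34.20°
Δθ = θ₂ − θ₁ = -53.0°

-53.0°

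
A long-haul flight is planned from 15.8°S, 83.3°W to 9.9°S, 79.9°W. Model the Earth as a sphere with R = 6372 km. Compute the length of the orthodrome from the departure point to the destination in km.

Haversine: a = sin²(Δφ/2)+cos φ₁ cos φ₂ sin²(Δλ/2) = 0.00348;  σ = 2·atan2(√a,√(1−a))
σ = 6.767° → d = Rσ = 6372·0.11810 = 753 km

753 km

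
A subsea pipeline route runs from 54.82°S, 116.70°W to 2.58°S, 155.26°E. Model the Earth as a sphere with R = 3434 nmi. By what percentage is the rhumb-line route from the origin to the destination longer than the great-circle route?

3.2%

Great circle: σ = 1.5143 rad → d_gc = Rσ = 5200.1 nmi
Rhumb: Δφ = +0.9118, Δλ = -1.5366, Δψ = +1.1037, q = Δφ/Δψ = 0.8261 → d_rh = R√(Δφ²+q²Δλ²) = 5366.9 nmi
Excess = (5366.9 − 5200.1) / 5200.1 = 166.8 / 5200.1 = 3.21% ≈ 3.2%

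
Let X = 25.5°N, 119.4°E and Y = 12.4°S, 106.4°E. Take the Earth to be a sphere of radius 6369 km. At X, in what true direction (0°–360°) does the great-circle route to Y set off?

200.0°

N = sin Δλ·cos φ₂ = -0.2197;  D = cos φ₁ sin φ₂ − sin φ₁ cos φ₂ cos Δλ = -0.6035
initial course = atan2(N, D) = 200.00°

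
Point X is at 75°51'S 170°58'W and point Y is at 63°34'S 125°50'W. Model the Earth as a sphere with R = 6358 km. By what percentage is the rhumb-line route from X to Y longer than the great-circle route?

2.3%

Great circle: σ = 0.3330 rad → d_gc = Rσ = 2117.4 km
Rhumb: Δφ = +0.2144, Δλ = +0.7877, Δψ = +0.6378, q = Δφ/Δψ = 0.3361 → d_rh = R√(Δφ²+q²Δλ²) = 2166.2 km
Excess = (2166.2 − 2117.4) / 2117.4 = 48.8 / 2117.4 = 2.30% ≈ 2.3%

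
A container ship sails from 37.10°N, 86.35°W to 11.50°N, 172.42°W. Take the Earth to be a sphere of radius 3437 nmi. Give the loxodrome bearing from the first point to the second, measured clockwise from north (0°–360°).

Meridional parts: M(φ₁)=+0.6982, M(φ₂)=+0.2021 → ΔM = -0.4961;  Δλ = -1.5022 rad
tan C = Δλ / ΔM = +3.0280 → C = 251.72°

251.7°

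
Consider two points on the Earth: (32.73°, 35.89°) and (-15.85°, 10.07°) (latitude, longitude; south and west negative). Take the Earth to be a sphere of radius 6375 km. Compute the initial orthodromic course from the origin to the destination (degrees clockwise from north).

211.0°

θ = atan2( sin Δλ·cos φ₂ ,  cos φ₁ sin φ₂ − sin φ₁ cos φ₂ cos Δλ )
  = atan2(-0.4190, -0.6980) = 210.98°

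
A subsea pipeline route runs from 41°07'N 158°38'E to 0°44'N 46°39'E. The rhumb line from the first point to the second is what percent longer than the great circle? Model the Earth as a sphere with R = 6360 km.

Great circle: σ = 1.8479 rad → d_gc = Rσ = 11752.7 km
Rhumb: Δφ = -0.7048, Δλ = -1.9545, Δψ = -0.7758, q = Δφ/Δψ = 0.9086 → d_rh = R√(Δφ²+q²Δλ²) = 12150.8 km
Excess = (12150.8 − 11752.7) / 11752.7 = 398.1 / 11752.7 = 3.39% ≈ 3.4%

3.4%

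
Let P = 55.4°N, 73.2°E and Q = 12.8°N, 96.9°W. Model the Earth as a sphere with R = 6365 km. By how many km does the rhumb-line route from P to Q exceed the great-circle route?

3296 km

Great circle: cos σ = sin φ₁ sin φ₂ + cos φ₁ cos φ₂ cos Δλ,  σ = 1.9424 rad → d_gc = 12363.5 km
Rhumb line: Δψ = -0.9412, q = Δφ/Δψ = 0.7900, d_rh = R√(Δφ²+q²Δλ²) = 15659.9 km
Excess = 15659.9 − 12363.5 = 3296.4 ≈ 3296 km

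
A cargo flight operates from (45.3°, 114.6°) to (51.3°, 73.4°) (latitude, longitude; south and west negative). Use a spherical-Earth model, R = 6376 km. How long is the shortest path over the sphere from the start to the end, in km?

cos σ = sin φ₁ sin φ₂ + cos φ₁ cos φ₂ cos Δλ
      = sin(45.30°)sin(51.30°) + cos(45.30°)cos(51.30°)cos(-41.20°) = 0.8856
σ = 27.670° → d = Rσ = 6376·0.48293 = 3079 km

3079 km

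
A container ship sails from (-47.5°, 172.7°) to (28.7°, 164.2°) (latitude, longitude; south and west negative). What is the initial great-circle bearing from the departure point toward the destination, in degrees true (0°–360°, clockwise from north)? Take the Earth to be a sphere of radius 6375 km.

θ = atan2( sin Δλ·cos φ₂ ,  cos φ₁ sin φ₂ − sin φ₁ cos φ₂ cos Δλ )
  = atan2(-0.1297, +0.9640) = 352.34°

352.3°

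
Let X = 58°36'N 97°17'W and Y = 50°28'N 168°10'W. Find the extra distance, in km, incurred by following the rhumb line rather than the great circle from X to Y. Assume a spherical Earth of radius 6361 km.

204 km

Great circle: cos σ = sin φ₁ sin φ₂ + cos φ₁ cos φ₂ cos Δλ,  σ = 0.6968 rad → d_gc = 4432.2 km
Rhumb line: Δψ = -0.2457, q = Δφ/Δψ = 0.5778, d_rh = R√(Δφ²+q²Δλ²) = 4635.9 km
Excess = 4635.9 − 4432.2 = 203.7 ≈ 204 km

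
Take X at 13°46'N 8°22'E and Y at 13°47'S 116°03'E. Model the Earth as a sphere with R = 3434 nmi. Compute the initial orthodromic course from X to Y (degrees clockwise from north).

99.9°

N = sin Δλ·cos φ₂ = +0.9253;  D = cos φ₁ sin φ₂ − sin φ₁ cos φ₂ cos Δλ = -0.1612
initial course = atan2(N, D) = 99.88°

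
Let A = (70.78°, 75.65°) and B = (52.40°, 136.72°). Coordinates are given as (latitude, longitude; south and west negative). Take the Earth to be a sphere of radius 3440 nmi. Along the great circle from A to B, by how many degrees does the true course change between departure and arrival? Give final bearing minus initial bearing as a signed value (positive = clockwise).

At departure: θ₁ = atan2(sin Δλ cos φ₂, cos φ₁ sin φ₂ − sin φ₁ cos φ₂ cos Δλ) = 91.92°
At arrival: θ₂ = atan2(sin Δλ cos φ₁, −cos φ₂ sin φ₁ + sin φ₂ cos φ₁ cos Δλ) = 147.37°
Δθ = θ₂ − θ₁ = +55.5°

+55.5°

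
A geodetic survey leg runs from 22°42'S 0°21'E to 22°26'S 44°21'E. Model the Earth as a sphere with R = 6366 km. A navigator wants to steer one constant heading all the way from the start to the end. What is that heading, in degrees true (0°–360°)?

89.6°

Δψ = ln[tan(π/4+φ₂/2)/tan(π/4+φ₁/2)] = +0.0050
Δλ = +0.7679 rad (taken the short way round)
course = atan2(Δλ, Δψ) = 89.62°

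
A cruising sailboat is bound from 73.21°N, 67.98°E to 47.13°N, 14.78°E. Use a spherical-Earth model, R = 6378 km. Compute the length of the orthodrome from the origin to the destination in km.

cos σ = sin φ₁ sin φ₂ + cos φ₁ cos φ₂ cos Δλ
      = sin(73.21°)sin(47.13°) + cos(73.21°)cos(47.13°)cos(-53.20°) = 0.8194
σ = 34.977° → d = Rσ = 6378·0.61047 = 3894 km

3894 km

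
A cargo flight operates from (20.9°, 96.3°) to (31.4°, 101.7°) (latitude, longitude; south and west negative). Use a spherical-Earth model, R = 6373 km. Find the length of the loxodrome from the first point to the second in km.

1286 km

Rhumb course C = atan2(Δλ, Δψ) with Δψ = ln[tan(π/4+φ₂/2)/tan(π/4+φ₁/2)] = +0.2046, Δλ = +0.0942 → C = 24.73°
d = R·|Δφ| / |cos C| = 6373·0.18326 / 0.90825 = 1286 km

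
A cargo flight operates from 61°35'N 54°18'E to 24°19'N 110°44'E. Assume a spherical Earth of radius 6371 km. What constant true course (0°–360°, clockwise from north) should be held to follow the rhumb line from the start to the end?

Δψ = ln[tan(π/4+φ₂/2)/tan(π/4+φ₁/2)] = -0.9358
Δλ = +0.9849 rad (taken the short way round)
course = atan2(Δλ, Δψ) = 133.54°

133.5°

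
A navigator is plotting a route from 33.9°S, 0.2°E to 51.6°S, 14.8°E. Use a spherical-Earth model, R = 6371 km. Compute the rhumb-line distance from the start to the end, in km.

Rhumb course C = atan2(Δλ, Δψ) with Δψ = ln[tan(π/4+φ₂/2)/tan(π/4+φ₁/2)] = -0.4253, Δλ = +0.2548 → C = 149.07°
d = R·|Δφ| / |cos C| = 6371·0.30892 / 0.85782 = 2294 km

2294 km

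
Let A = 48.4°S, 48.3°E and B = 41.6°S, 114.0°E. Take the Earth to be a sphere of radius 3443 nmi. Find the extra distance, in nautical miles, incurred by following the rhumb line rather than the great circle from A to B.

Great circle: cos σ = sin φ₁ sin φ₂ + cos φ₁ cos φ₂ cos Δλ,  σ = 0.7943 rad → d_gc = 2734.7 nmi
Rhumb line: Δψ = +0.1681, q = Δφ/Δψ = 0.7059, d_rh = R√(Δφ²+q²Δλ²) = 2816.6 nmi
Excess = 2816.6 − 2734.7 = 81.9 ≈ 82 nmi

82 nmi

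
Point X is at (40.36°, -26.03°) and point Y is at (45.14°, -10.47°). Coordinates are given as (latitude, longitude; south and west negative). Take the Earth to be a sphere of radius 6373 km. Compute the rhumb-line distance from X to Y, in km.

1377 km

Rhumb course C = atan2(Δλ, Δψ) with Δψ = ln[tan(π/4+φ₂/2)/tan(π/4+φ₁/2)] = +0.1137, Δλ = +0.2716 → C = 67.28°
d = R·|Δφ| / |cos C| = 6373·0.08343 / 0.38619 = 1377 km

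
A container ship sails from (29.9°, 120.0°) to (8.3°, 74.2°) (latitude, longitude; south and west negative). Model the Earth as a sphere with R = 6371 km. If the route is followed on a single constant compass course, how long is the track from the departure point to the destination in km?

Rhumb course C = atan2(Δλ, Δψ) with Δψ = ln[tan(π/4+φ₂/2)/tan(π/4+φ₁/2)] = -0.4019, Δλ = -0.7994 → C = 243.31°
d = R·|Δφ| / |cos C| = 6371·0.37699 / 0.44922 = 5347 km

5347 km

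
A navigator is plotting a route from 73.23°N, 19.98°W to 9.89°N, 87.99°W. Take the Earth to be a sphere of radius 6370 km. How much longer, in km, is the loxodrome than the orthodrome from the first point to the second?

264 km

Great circle: cos σ = sin φ₁ sin φ₂ + cos φ₁ cos φ₂ cos Δλ,  σ = 1.2965 rad → d_gc = 8258.6 km
Rhumb line: Δψ = -1.7411, q = Δφ/Δψ = 0.6349, d_rh = R√(Δφ²+q²Δλ²) = 8522.7 km
Excess = 8522.7 − 8258.6 = 264.1 ≈ 264 km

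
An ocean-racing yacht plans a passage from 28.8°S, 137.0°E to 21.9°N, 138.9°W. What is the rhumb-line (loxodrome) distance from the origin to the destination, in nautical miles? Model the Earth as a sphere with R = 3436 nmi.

Δψ = ln[tan(π/4+φ₂/2)/tan(π/4+φ₁/2)] = +0.9172;  Δφ = +0.8849 rad,  Δλ = +1.4678 rad
q = Δφ/Δψ = 0.9648
d = R·√(Δφ² + q²Δλ²) = 3436·1.66990 = 5738 nmi

5738 nmi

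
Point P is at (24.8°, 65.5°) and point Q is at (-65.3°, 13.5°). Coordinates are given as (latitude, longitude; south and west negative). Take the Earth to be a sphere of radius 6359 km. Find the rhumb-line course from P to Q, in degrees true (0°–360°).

204.8°

Δψ = ln[tan(π/4+φ₂/2)/tan(π/4+φ₁/2)] = -1.9659
Δλ = -0.9076 rad (taken the short way round)
course = atan2(Δλ, Δψ) = 204.78°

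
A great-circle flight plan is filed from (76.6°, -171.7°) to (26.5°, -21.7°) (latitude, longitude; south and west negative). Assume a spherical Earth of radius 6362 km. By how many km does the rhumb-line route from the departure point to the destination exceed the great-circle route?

Great circle: cos σ = sin φ₁ sin φ₂ + cos φ₁ cos φ₂ cos Δλ,  σ = 1.3135 rad → d_gc = 8356.7 km
Rhumb line: Δψ = -1.6616, q = Δφ/Δψ = 0.5262, d_rh = R√(Δφ²+q²Δλ²) = 10381.3 km
Excess = 10381.3 − 8356.7 = 2024.6 ≈ 2025 km

2025 km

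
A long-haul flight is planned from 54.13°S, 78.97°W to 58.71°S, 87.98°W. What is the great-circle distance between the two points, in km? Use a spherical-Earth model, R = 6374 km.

Haversine: a = sin²(Δφ/2)+cos φ₁ cos φ₂ sin²(Δλ/2) = 0.00347;  σ = 2·atan2(√a,√(1−a))
σ = 6.758° → d = Rσ = 6374·0.11795 = 752 km

752 km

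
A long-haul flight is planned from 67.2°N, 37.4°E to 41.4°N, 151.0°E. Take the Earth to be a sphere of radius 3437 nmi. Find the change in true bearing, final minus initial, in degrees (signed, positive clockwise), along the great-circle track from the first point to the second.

+103.7°

Initial bearing θ₁ = atan2(sin Δλ cos φ₂, cos φ₁ sin φ₂ − sin φ₁ cos φ₂ cos Δλ) = 52.20°
Final bearing θ₂ = (initial bearing from the destination back to the start) + 180° = 155.91°
Δθ = θ₂ − θ₁ = +103.7°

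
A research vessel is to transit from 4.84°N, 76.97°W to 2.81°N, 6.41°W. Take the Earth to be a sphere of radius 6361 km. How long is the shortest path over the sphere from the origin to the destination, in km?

cos σ = sin φ₁ sin φ₂ + cos φ₁ cos φ₂ cos Δλ
      = sin(4.84°)sin(2.81°) + cos(4.84°)cos(2.81°)cos(70.56°) = 0.3354
σ = 70.405° → d = Rσ = 6361·1.22880 = 7816 km

7816 km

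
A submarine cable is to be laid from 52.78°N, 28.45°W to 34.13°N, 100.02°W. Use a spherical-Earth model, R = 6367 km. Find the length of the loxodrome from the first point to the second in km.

Δψ = ln[tan(π/4+φ₂/2)/tan(π/4+φ₁/2)] = -0.4541;  Δφ = -0.3255 rad,  Δλ = -1.2491 rad
q = Δφ/Δψ = 0.7169
d = R·√(Δφ² + q²Δλ²) = 6367·0.95277 = 6066 km

6066 km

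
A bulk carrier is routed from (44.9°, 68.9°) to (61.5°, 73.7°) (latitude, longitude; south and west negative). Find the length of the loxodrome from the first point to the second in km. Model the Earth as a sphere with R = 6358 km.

1869 km

Rhumb course C = atan2(Δλ, Δψ) with Δψ = ln[tan(π/4+φ₂/2)/tan(π/4+φ₁/2)] = +0.4916, Δλ = +0.0838 → C = 9.67°
d = R·|Δφ| / |cos C| = 6358·0.28972 / 0.98579 = 1869 km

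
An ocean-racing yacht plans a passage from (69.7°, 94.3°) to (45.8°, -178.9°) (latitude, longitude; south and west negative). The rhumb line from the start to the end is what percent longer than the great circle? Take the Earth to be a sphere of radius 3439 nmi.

7.6%

Great circle: σ = 0.8150 rad → d_gc = Rσ = 2802.7 nmi
Rhumb: Δφ = -0.4171, Δλ = +1.5149, Δψ = -0.8190, q = Δφ/Δψ = 0.5093 → d_rh = R√(Δφ²+q²Δλ²) = 3016.6 nmi
Excess = (3016.6 − 2802.7) / 2802.7 = 213.9 / 2802.7 = 7.63% ≈ 7.6%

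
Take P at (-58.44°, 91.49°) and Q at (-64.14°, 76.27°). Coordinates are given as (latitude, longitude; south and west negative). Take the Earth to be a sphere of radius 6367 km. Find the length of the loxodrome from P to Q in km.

1028 km

Rhumb course C = atan2(Δλ, Δψ) with Δψ = ln[tan(π/4+φ₂/2)/tan(π/4+φ₁/2)] = -0.2078, Δλ = -0.2656 → C = 231.97°
d = R·|Δφ| / |cos C| = 6367·0.09948 / 0.61606 = 1028 km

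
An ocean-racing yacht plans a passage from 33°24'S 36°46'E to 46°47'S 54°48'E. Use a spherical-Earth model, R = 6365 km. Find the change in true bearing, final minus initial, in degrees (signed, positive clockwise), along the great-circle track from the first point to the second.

Initial bearing θ₁ = atan2(sin Δλ cos φ₂, cos φ₁ sin φ₂ − sin φ₁ cos φ₂ cos Δλ) = 139.70°
Final bearing θ₂ = (initial bearing from the destination back to the start) + 180° = 127.95°
Δθ = θ₂ − θ₁ = -11.7°

-11.7°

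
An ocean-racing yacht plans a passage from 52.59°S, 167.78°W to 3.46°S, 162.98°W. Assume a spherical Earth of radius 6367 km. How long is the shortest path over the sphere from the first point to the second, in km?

cos σ = sin φ₁ sin φ₂ + cos φ₁ cos φ₂ cos Δλ
      = sin(-52.59°)sin(-3.46°) + cos(-52.59°)cos(-3.46°)cos(4.80°) = 0.6522
σ = 49.291° → d = Rσ = 6367·0.86029 = 5477 km

5477 km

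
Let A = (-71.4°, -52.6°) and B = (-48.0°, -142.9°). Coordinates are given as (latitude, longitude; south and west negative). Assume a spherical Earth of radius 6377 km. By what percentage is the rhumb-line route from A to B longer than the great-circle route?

Great circle: σ = 0.7909 rad → d_gc = Rσ = 5043.5 km
Rhumb: Δφ = +0.4084, Δλ = -1.5760, Δψ = +0.8519, q = Δφ/Δψ = 0.4794 → d_rh = R√(Δφ²+q²Δλ²) = 5477.0 km
Excess = (5477.0 − 5043.5) / 5043.5 = 433.5 / 5043.5 = 8.60% ≈ 8.6%

8.6%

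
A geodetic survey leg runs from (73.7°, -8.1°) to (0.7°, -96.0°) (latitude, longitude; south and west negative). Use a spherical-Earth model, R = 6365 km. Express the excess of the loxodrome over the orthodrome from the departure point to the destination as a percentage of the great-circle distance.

5.1%

Great circle: σ = 1.5488 rad → d_gc = Rσ = 9858.0 km
Rhumb: Δφ = -1.2741, Δλ = -1.5341, Δψ = -1.9312, q = Δφ/Δψ = 0.6597 → d_rh = R√(Δφ²+q²Δλ²) = 10357.0 km
Excess = (10357.0 − 9858.0) / 9858.0 = 499.0 / 9858.0 = 5.06% ≈ 5.1%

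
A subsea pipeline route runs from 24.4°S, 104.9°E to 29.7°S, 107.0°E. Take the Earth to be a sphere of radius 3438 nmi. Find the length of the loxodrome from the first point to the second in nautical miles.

337 nmi

Δψ = ln[tan(π/4+φ₂/2)/tan(π/4+φ₁/2)] = -0.1039;  Δφ = -0.0925 rad,  Δλ = +0.0367 rad
q = Δφ/Δψ = 0.8901
d = R·√(Δφ² + q²Δλ²) = 3438·0.09809 = 337 nmi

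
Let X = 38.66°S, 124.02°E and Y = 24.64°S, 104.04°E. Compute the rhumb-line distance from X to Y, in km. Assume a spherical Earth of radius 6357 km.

2439 km

Rhumb course C = atan2(Δλ, Δψ) with Δψ = ln[tan(π/4+φ₂/2)/tan(π/4+φ₁/2)] = +0.2887, Δλ = -0.3487 → C = 309.62°
d = R·|Δφ| / |cos C| = 6357·0.24470 / 0.63773 = 2439 km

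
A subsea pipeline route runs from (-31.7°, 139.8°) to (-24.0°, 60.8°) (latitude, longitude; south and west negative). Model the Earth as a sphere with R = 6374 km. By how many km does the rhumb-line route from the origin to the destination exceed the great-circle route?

158 km

Great circle: cos σ = sin φ₁ sin φ₂ + cos φ₁ cos φ₂ cos Δλ,  σ = 1.2003 rad → d_gc = 7651.0 km
Rhumb line: Δψ = +0.1522, q = Δφ/Δψ = 0.8831, d_rh = R√(Δφ²+q²Δλ²) = 7808.6 km
Excess = 7808.6 − 7651.0 = 157.6 ≈ 158 km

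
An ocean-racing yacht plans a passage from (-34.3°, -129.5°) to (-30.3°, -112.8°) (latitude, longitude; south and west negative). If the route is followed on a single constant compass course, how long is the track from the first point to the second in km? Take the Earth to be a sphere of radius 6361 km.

Rhumb course C = atan2(Δλ, Δψ) with Δψ = ln[tan(π/4+φ₂/2)/tan(π/4+φ₁/2)] = +0.0826, Δλ = +0.2915 → C = 74.17°
d = R·|Δφ| / |cos C| = 6361·0.06981 / 0.27273 = 1628 km

1628 km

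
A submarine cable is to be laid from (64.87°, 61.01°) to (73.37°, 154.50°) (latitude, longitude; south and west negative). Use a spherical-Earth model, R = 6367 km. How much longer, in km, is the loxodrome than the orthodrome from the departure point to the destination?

Great circle: cos σ = sin φ₁ sin φ₂ + cos φ₁ cos φ₂ cos Δλ,  σ = 0.5354 rad → d_gc = 3408.7 km
Rhumb line: Δψ = +0.4220, q = Δφ/Δψ = 0.3515, d_rh = R√(Δφ²+q²Δλ²) = 3772.3 km
Excess = 3772.3 − 3408.7 = 363.6 ≈ 364 km

364 km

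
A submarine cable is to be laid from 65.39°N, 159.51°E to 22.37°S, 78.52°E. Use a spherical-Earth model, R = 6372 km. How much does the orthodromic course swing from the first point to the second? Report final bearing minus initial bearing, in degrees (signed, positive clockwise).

-47.0°

Initial bearing θ₁ = atan2(sin Δλ cos φ₂, cos φ₁ sin φ₂ − sin φ₁ cos φ₂ cos Δλ) = 252.38°
Final bearing θ₂ = (initial bearing from the destination back to the start) + 180° = 205.42°
Δθ = θ₂ − θ₁ = -47.0°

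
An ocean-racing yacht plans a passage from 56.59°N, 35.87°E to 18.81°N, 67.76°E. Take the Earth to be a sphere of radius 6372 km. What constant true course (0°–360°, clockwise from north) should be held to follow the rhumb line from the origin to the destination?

147.4°

Meridional parts: M(φ₁)=+1.2036, M(φ₂)=+0.3344 → ΔM = -0.8693;  Δλ = +0.5566 rad
tan C = Δλ / ΔM = -0.6403 → C = 147.37°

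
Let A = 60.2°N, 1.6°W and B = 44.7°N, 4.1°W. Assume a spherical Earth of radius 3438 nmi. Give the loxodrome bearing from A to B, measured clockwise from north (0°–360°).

Δψ = ln[tan(π/4+φ₂/2)/tan(π/4+φ₁/2)] = -0.4500
Δλ = -0.0436 rad (taken the short way round)
course = atan2(Δλ, Δψ) = 185.54°

185.5°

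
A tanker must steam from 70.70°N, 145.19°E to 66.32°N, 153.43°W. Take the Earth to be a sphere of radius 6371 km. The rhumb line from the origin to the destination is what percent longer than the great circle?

Great circle: σ = 0.3820 rad → d_gc = Rσ = 2433.7 km
Rhumb: Δφ = -0.0764, Δλ = +1.0713, Δψ = -0.2094, q = Δφ/Δψ = 0.3651 → d_rh = R√(Δφ²+q²Δλ²) = 2539.0 km
Excess = (2539.0 − 2433.7) / 2433.7 = 105.3 / 2433.7 = 4.33% ≈ 4.3%

4.3%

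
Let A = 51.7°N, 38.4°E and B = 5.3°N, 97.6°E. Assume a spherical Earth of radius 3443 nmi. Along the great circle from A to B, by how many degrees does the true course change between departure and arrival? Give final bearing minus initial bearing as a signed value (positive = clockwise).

+32.9°

Initial bearing θ₁ = atan2(sin Δλ cos φ₂, cos φ₁ sin φ₂ − sin φ₁ cos φ₂ cos Δλ) = 111.85°
Final bearing θ₂ = (initial bearing from the destination back to the start) + 180° = 144.71°
Δθ = θ₂ − θ₁ = +32.9°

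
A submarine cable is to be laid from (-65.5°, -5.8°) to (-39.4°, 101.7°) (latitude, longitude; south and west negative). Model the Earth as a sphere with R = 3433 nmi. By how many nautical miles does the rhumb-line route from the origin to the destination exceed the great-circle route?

Great circle: cos σ = sin φ₁ sin φ₂ + cos φ₁ cos φ₂ cos Δλ,  σ = 1.0688 rad → d_gc = 3669.0 nmi
Rhumb line: Δψ = +0.7780, q = Δφ/Δψ = 0.5855, d_rh = R√(Δφ²+q²Δλ²) = 4082.7 nmi
Excess = 4082.7 − 3669.0 = 413.7 ≈ 414 nmi

414 nmi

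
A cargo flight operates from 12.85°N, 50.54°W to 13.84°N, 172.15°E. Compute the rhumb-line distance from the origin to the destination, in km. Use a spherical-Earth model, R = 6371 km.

Δψ = ln[tan(π/4+φ₂/2)/tan(π/4+φ₁/2)] = +0.0178;  Δφ = +0.0173 rad,  Δλ = -2.3965 rad
q = Δφ/Δψ = 0.9730
d = R·√(Δφ² + q²Δλ²) = 6371·2.33183 = 14856 km

14856 km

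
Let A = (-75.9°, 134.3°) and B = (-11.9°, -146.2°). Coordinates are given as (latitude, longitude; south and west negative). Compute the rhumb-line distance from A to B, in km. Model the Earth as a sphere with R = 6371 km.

Rhumb course C = atan2(Δλ, Δψ) with Δψ = ln[tan(π/4+φ₂/2)/tan(π/4+φ₁/2)] = +1.8809, Δλ = +1.3875 → C = 36.42°
d = R·|Δφ| / |cos C| = 6371·1.11701 / 0.80473 = 8843 km

8843 km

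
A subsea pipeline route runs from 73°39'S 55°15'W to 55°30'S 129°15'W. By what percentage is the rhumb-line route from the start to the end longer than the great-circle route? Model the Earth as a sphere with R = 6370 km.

6.0%

Great circle: σ = 0.5831 rad → d_gc = Rσ = 3714.5 km
Rhumb: Δφ = +0.3168, Δλ = -1.2915, Δψ = +0.7708, q = Δφ/Δψ = 0.4110 → d_rh = R√(Δφ²+q²Δλ²) = 3937.5 km
Excess = (3937.5 − 3714.5) / 3714.5 = 223.0 / 3714.5 = 6.00% ≈ 6.0%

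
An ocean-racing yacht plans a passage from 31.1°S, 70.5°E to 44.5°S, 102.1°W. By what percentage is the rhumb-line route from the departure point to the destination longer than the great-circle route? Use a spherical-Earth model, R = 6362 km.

31.0%

Great circle: σ = 1.8169 rad → d_gc = Rσ = 11559.0 km
Rhumb: Δφ = -0.2339, Δλ = -3.0124, Δψ = -0.2975, q = Δφ/Δψ = 0.7862 → d_rh = R√(Δφ²+q²Δλ²) = 15140.3 km
Excess = (15140.3 − 11559.0) / 11559.0 = 3581.3 / 11559.0 = 30.98% ≈ 31.0%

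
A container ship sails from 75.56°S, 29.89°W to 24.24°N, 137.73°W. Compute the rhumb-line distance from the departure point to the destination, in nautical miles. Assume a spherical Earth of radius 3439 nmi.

Rhumb course C = atan2(Δλ, Δψ) with Δψ = ln[tan(π/4+φ₂/2)/tan(π/4+φ₁/2)] = +2.5023, Δλ = -1.8822 → C = 323.05°
d = R·|Δφ| / |cos C| = 3439·1.74184 / 0.79917 = 7495 nmi

7495 nmi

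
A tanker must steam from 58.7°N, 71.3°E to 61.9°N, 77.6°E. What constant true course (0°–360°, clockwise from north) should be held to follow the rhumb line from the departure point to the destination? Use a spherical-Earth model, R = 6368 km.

44.3°

Δψ = ln[tan(π/4+φ₂/2)/tan(π/4+φ₁/2)] = +0.1128
Δλ = +0.1100 rad (taken the short way round)
course = atan2(Δλ, Δψ) = 44.26°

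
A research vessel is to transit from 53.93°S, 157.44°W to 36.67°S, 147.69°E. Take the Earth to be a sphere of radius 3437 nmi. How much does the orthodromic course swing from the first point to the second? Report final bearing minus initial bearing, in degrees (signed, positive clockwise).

+40.9°

Initial bearing θ₁ = atan2(sin Δλ cos φ₂, cos φ₁ sin φ₂ − sin φ₁ cos φ₂ cos Δλ) = 271.87°
Final bearing θ₂ = (initial bearing from the destination back to the start) + 180° = 312.81°
Δθ = θ₂ − θ₁ = +40.9°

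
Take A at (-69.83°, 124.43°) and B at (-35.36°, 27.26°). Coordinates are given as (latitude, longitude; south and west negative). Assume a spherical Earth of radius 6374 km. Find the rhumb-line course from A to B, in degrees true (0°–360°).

302.2°

Δψ = ln[tan(π/4+φ₂/2)/tan(π/4+φ₁/2)] = +1.0663
Δλ = -1.6959 rad (taken the short way round)
course = atan2(Δλ, Δψ) = 302.16°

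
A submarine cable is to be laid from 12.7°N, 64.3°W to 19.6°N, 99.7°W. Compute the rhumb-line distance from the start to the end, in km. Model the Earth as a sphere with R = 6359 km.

3848 km

Δψ = ln[tan(π/4+φ₂/2)/tan(π/4+φ₁/2)] = +0.1255;  Δφ = +0.1204 rad,  Δλ = -0.6178 rad
q = Δφ/Δψ = 0.9599
d = R·√(Δφ² + q²Δλ²) = 6359·0.60515 = 3848 km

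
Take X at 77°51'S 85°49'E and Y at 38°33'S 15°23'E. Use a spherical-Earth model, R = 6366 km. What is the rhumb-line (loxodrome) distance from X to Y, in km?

Rhumb course C = atan2(Δλ, Δψ) with Δψ = ln[tan(π/4+φ₂/2)/tan(π/4+φ₁/2)] = +1.5101, Δλ = -1.2293 → C = 320.85°
d = R·|Δφ| / |cos C| = 6366·0.68591 / 0.77552 = 5630 km

5630 km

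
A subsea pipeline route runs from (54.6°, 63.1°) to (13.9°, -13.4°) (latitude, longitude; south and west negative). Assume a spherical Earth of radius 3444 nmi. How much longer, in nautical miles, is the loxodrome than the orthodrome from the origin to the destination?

Great circle: cos σ = sin φ₁ sin φ₂ + cos φ₁ cos φ₂ cos Δλ,  σ = 1.2376 rad → d_gc = 4262.2 nmi
Rhumb line: Δψ = -0.8971, q = Δφ/Δψ = 0.7918, d_rh = R√(Δφ²+q²Δλ²) = 4386.6 nmi
Excess = 4386.6 − 4262.2 = 124.4 ≈ 124 nmi

124 nmi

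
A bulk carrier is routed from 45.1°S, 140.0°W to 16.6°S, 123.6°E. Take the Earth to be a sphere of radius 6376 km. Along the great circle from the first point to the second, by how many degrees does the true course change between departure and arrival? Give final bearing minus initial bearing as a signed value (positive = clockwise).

At departure: θ₁ = atan2(sin Δλ cos φ₂, cos φ₁ sin φ₂ − sin φ₁ cos φ₂ cos Δλ) = 253.76°
At arrival: θ₂ = atan2(sin Δλ cos φ₁, −cos φ₂ sin φ₁ + sin φ₂ cos φ₁ cos Δλ) = 314.99°
Δθ = θ₂ − θ₁ = +61.2°

+61.2°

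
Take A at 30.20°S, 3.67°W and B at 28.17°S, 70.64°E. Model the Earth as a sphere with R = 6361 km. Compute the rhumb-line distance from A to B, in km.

7206 km

Δψ = ln[tan(π/4+φ₂/2)/tan(π/4+φ₁/2)] = +0.0406;  Δφ = +0.0354 rad,  Δλ = +1.2970 rad
q = Δφ/Δψ = 0.8730
d = R·√(Δφ² + q²Δλ²) = 6361·1.13276 = 7206 km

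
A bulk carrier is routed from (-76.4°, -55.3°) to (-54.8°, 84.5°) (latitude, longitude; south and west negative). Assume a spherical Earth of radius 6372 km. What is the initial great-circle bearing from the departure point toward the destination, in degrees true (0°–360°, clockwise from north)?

θ = atan2( sin Δλ·cos φ₂ ,  cos φ₁ sin φ₂ − sin φ₁ cos φ₂ cos Δλ )
  = atan2(+0.3721, -0.6201) = 149.04°

149.0°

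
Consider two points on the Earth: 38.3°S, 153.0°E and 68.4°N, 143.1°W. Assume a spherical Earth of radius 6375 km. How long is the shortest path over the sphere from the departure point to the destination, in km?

Haversine: a = sin²(Δφ/2)+cos φ₁ cos φ₂ sin²(Δλ/2) = 0.72458;  σ = 2·atan2(√a,√(1−a))
σ = 116.690° → d = Rσ = 6375·2.03662 = 12983 km

12983 km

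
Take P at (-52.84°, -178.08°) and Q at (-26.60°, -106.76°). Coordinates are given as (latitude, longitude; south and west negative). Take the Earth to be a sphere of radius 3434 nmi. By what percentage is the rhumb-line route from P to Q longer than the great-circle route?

Great circle: σ = 1.0124 rad → d_gc = Rσ = 3476.6 nmi
Rhumb: Δφ = +0.4580, Δλ = +1.2448, Δψ = +0.6083, q = Δφ/Δψ = 0.7529 → d_rh = R√(Δφ²+q²Δλ²) = 3581.9 nmi
Excess = (3581.9 − 3476.6) / 3476.6 = 105.3 / 3476.6 = 3.03% ≈ 3.0%

3.0%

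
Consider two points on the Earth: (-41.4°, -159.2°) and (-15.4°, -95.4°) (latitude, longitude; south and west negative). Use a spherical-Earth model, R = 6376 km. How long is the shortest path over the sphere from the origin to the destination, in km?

Haversine: a = sin²(Δφ/2)+cos φ₁ cos φ₂ sin²(Δλ/2) = 0.25255;  σ = 2·atan2(√a,√(1−a))
σ = 60.337° → d = Rσ = 6376·1.05307 = 6714 km

6714 km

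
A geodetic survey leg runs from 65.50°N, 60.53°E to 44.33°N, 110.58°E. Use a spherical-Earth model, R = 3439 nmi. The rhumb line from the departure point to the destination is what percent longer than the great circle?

Great circle: σ = 0.5982 rad → d_gc = Rσ = 2057.2 nmi
Rhumb: Δφ = -0.3695, Δλ = +0.8735, Δψ = -0.6624, q = Δφ/Δψ = 0.5578 → d_rh = R√(Δφ²+q²Δλ²) = 2103.0 nmi
Excess = (2103.0 − 2057.2) / 2057.2 = 45.8 / 2057.2 = 2.23% ≈ 2.2%

2.2%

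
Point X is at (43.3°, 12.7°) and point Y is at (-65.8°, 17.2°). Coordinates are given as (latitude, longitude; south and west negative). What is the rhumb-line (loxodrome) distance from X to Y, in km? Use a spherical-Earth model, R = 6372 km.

Δψ = ln[tan(π/4+φ₂/2)/tan(π/4+φ₁/2)] = -2.3800;  Δφ = -1.9042 rad,  Δλ = +0.0785 rad
q = Δφ/Δψ = 0.8001
d = R·√(Δφ² + q²Δλ²) = 6372·1.90519 = 12140 km

12140 km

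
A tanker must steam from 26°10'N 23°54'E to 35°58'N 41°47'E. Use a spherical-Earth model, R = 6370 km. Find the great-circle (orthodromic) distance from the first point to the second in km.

cos σ = sin φ₁ sin φ₂ + cos φ₁ cos φ₂ cos Δλ
      = sin(26.17°)sin(35.97°) + cos(26.17°)cos(35.97°)cos(17.88°) = 0.9503
σ = 18.138° → d = Rσ = 6370·0.31656 = 2017 km

2017 km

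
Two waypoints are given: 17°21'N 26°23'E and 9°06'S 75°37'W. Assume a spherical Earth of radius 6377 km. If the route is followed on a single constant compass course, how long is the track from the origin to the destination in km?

Δψ = ln[tan(π/4+φ₂/2)/tan(π/4+φ₁/2)] = -0.4670;  Δφ = -0.4616 rad,  Δλ = -1.7802 rad
q = Δφ/Δψ = 0.9884
d = R·√(Δφ² + q²Δλ²) = 6377·1.81917 = 11601 km

11601 km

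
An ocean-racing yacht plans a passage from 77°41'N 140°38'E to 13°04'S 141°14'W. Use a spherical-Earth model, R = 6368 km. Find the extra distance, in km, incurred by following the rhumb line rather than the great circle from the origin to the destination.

393 km

Great circle: cos σ = sin φ₁ sin φ₂ + cos φ₁ cos φ₂ cos Δλ,  σ = 1.7499 rad → d_gc = 11143.4 km
Rhumb line: Δψ = -2.4566, q = Δφ/Δψ = 0.6447, d_rh = R√(Δφ²+q²Δλ²) = 11536.0 km
Excess = 11536.0 − 11143.4 = 392.6 ≈ 393 km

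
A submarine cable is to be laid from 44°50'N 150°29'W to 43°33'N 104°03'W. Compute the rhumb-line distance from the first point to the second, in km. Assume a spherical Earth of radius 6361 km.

3699 km

Δψ = ln[tan(π/4+φ₂/2)/tan(π/4+φ₁/2)] = -0.0312;  Δφ = -0.0224 rad,  Δλ = +0.8104 rad
q = Δφ/Δψ = 0.7170
d = R·√(Δφ² + q²Δλ²) = 6361·0.58147 = 3699 km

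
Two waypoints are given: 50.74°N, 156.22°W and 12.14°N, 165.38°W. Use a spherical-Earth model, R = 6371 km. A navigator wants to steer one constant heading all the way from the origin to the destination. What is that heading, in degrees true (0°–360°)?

Meridional parts: M(φ₁)=+1.0309, M(φ₂)=+0.2135 → ΔM = -0.8174;  Δλ = -0.1599 rad
tan C = Δλ / ΔM = +0.1956 → C = 191.07°

191.1°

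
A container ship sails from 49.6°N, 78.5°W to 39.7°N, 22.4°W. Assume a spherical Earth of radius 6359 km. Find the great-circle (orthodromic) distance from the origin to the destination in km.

4454 km

cos σ = sin φ₁ sin φ₂ + cos φ₁ cos φ₂ cos Δλ
      = sin(49.60°)sin(39.70°) + cos(49.60°)cos(39.70°)cos(56.10°) = 0.7646
σ = 40.131° → d = Rσ = 6359·0.70042 = 4454 km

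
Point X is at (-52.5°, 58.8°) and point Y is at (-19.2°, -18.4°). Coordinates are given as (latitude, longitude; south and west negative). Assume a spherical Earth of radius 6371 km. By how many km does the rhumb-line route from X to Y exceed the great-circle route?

234 km

Great circle: cos σ = sin φ₁ sin φ₂ + cos φ₁ cos φ₂ cos Δλ,  σ = 1.1720 rad → d_gc = 7467.0 km
Rhumb line: Δψ = +0.7389, q = Δφ/Δψ = 0.7866, d_rh = R√(Δφ²+q²Δλ²) = 7701.1 km
Excess = 7701.1 − 7467.0 = 234.1 ≈ 234 km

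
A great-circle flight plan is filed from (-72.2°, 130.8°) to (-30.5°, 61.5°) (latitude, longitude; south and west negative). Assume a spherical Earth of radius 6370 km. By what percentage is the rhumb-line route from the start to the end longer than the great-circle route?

Great circle: σ = 0.9565 rad → d_gc = Rσ = 6093.2 km
Rhumb: Δφ = +0.7278, Δλ = -1.2095, Δψ = +1.2947, q = Δφ/Δψ = 0.5621 → d_rh = R√(Δφ²+q²Δλ²) = 6344.5 km
Excess = (6344.5 − 6093.2) / 6093.2 = 251.3 / 6093.2 = 4.12% ≈ 4.1%

4.1%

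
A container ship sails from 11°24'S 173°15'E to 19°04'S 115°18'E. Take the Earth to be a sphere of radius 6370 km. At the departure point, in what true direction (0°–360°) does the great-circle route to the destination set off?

θ = atan2( sin Δλ·cos φ₂ ,  cos φ₁ sin φ₂ − sin φ₁ cos φ₂ cos Δλ )
  = atan2(-0.8011, -0.2211) = 254.57°

254.6°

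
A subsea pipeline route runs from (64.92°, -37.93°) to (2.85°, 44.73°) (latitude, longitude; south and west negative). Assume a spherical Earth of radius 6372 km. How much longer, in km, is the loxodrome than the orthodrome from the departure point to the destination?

Great circle: cos σ = sin φ₁ sin φ₂ + cos φ₁ cos φ₂ cos Δλ,  σ = 1.4715 rad → d_gc = 9376.5 km
Rhumb line: Δψ = -1.4534, q = Δφ/Δψ = 0.7454, d_rh = R√(Δφ²+q²Δλ²) = 9726.4 km
Excess = 9726.4 − 9376.5 = 349.9 ≈ 350 km

350 km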